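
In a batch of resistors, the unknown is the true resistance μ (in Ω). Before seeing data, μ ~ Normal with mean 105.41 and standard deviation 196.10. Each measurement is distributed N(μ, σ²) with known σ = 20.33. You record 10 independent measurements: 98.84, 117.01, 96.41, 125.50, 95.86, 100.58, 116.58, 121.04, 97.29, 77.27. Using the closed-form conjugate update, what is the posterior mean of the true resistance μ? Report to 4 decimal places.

104.6388

For Normal data with known variance σ², a Normal(μ₀, σ₀²) prior on μ is conjugate. Posterior precision = 1/σ₀² + n/σ²; posterior mean is the precision-weighted average of μ₀ and x̄.
Σxᵢ = 98.84 + 117.01 + 96.41 + 125.50 + 95.86 + 100.58 + 116.58 + 121.04 + 97.29 + 77.27 = 1046.38, so n·x̄ = 1046.38.
σ₀² = 196.10² = 38455.21, σ² = 20.33² = 413.3089; σ² + n·σ₀² = 413.3089 + 10·38455.21 = 384965.4089.
Posterior mean = (μ₀/σ₀² + n·x̄/σ²)/(1/σ₀² + n/σ²) = (σ²·μ₀ + σ₀²·n·x̄)/(σ² + n·σ₀²) = (413.3089·105.41 + 38455.21·1046.38)/384965.4089 = 40282329.530949/384965.4089 = 104.6388.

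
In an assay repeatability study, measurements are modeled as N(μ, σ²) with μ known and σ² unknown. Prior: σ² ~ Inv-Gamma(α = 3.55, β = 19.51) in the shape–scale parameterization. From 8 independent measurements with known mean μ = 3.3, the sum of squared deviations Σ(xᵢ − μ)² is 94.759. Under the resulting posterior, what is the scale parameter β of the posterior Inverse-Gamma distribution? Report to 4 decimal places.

66.8895

With known mean μ and an Inverse-Gamma(α, β) prior on σ², the Normal likelihood is conjugate: posterior is Inv-Gamma(α + n/2, β + Σ(xᵢ−μ)²/2).
Posterior: Inv-Gamma(3.55 + 8/2, 19.51 + 94.759/2) = Inv-Gamma(7.55, 66.8895).
Posterior β = 66.8895.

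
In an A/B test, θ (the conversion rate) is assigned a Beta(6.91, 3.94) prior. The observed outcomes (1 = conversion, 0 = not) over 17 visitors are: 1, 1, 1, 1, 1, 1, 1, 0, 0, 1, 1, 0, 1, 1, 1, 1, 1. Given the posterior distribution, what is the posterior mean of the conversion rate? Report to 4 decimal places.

The Beta prior is conjugate to a Binomial/Bernoulli likelihood; the update adds successes to α and failures to β.
Posterior: Beta(α+k, β+n−k) = Beta(6.91+14, 3.94+3) = Beta(20.91, 6.94).
Posterior mean = α/(α+β) = 20.91/27.85 = 0.7508.

0.7508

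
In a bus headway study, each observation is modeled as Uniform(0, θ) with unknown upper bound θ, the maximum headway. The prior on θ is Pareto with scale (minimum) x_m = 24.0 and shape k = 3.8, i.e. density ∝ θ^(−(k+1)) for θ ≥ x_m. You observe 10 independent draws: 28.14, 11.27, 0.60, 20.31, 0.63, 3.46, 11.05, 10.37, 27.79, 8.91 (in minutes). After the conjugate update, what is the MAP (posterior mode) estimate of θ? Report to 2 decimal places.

A Pareto(scale x_m, shape k) prior on the upper bound θ of Uniform(0, θ) is conjugate: posterior is Pareto(max(x_m, max xᵢ), k + n).
Sample maximum = 28.14; prior scale x_m = 24.0 → posterior scale = max = 28.14.
Posterior shape = 3.8 + 10 = 13.8.
The Pareto density is decreasing on [x_m, ∞), so the mode is x_m = 28.14.

28.14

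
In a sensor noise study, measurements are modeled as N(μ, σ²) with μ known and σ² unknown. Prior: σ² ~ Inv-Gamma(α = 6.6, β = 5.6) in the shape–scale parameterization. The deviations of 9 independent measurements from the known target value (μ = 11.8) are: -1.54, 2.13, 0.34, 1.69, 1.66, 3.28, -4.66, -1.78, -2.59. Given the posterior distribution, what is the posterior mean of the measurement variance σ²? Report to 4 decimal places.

With known mean μ and an Inverse-Gamma(α, β) prior on σ², the Normal likelihood is conjugate: posterior is Inv-Gamma(α + n/2, β + Σ(xᵢ−μ)²/2).
Σ(xᵢ−μ)² = (-1.54)² + (2.13)² + (0.34)² + (1.69)² + (1.66)² + (3.28)² + (-4.66)² + (-1.78)² + (-2.59)² = 54.9863.
Posterior: Inv-Gamma(6.6 + 9/2, 5.6 + 54.9863/2) = Inv-Gamma(11.10, 33.09315).
E[σ²|data] = β/(α−1) = 33.09315/10.10 = 3.2765.

3.2765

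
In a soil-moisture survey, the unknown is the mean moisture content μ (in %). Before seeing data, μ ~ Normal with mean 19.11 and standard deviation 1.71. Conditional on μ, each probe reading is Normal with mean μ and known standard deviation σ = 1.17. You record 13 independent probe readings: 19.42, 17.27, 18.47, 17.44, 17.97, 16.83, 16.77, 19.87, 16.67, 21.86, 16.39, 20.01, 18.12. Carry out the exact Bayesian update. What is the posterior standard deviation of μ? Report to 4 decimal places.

For Normal data with known variance σ², a Normal(μ₀, σ₀²) prior on μ is conjugate. Posterior precision = 1/σ₀² + n/σ²; posterior mean is the precision-weighted average of μ₀ and x̄.
σ₀² = 1.71² = 2.9241, σ² = 1.17² = 1.3689; σ² + n·σ₀² = 1.3689 + 13·2.9241 = 39.3822.
Posterior precision = 1/σ₀² + n/σ² = 1/2.9241 + 13/1.3689 = (σ² + n·σ₀²)/(σ₀²σ²) = 39.3822/(2.9241·1.3689); posterior variance σₙ² = σ₀²σ²/(σ² + n·σ₀²) = 2.9241·1.3689/39.3822 = 0.101640.
Posterior SD = √σₙ² = √(2.9241·1.3689/39.3822) = 0.3188.

0.3188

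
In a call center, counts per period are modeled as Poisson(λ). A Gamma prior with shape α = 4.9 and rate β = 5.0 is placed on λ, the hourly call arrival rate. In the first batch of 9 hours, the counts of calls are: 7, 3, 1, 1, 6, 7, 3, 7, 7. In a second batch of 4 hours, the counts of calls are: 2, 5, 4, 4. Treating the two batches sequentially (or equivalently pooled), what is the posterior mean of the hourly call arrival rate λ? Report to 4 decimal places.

3.4389

With a Gamma(shape α, rate β) prior, the Poisson likelihood is conjugate: the posterior is Gamma(α + ΣXᵢ, β + n).
Batch 1: sum of counts S = 42 over n = 9 hours.
After batch 1: Gamma(α+S, β+n) = Gamma(4.9+42, 5.0+9) = Gamma(46.9, 14.0).
Batch 2: sum of counts S = 15 over n = 4 hours.
After batch 2: Gamma(α+S, β+n) = Gamma(46.9+15, 14.0+4) = Gamma(61.9, 18.0).
Posterior mean = α/β = 61.9/18.0 = 3.4389.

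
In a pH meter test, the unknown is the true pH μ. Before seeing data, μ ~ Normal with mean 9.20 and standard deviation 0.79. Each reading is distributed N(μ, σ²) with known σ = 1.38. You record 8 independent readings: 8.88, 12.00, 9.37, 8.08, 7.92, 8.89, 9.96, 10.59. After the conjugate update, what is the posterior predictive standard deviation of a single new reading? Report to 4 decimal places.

For Normal data with known variance σ², a Normal(μ₀, σ₀²) prior on μ is conjugate. Posterior precision = 1/σ₀² + n/σ²; posterior mean is the precision-weighted average of μ₀ and x̄.
σ₀² = 0.79² = 0.6241, σ² = 1.38² = 1.9044; σ² + n·σ₀² = 1.9044 + 8·0.6241 = 6.8972.
Posterior precision = 1/σ₀² + n/σ² = 1/0.6241 + 8/1.9044 = (σ² + n·σ₀²)/(σ₀²σ²) = 6.8972/(0.6241·1.9044); posterior variance σₙ² = σ₀²σ²/(σ² + n·σ₀²) = 0.6241·1.9044/6.8972 = 0.172322.
Predictive variance for one new observation = σₙ² + σ² = 0.6241·1.9044/6.8972 + 1.9044 = σ²·(σ₀² + 6.8972)/6.8972 = 1.9044·7.5213/6.8972 = 2.076722; SD = √(1.9044·7.5213/6.8972) = 1.4411.

1.4411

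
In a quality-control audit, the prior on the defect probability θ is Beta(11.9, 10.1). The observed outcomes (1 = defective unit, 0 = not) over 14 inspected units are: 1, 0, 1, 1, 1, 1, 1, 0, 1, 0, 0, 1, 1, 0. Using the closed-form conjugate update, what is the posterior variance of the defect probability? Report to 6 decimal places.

The Beta prior is conjugate to a Binomial/Bernoulli likelihood; the update adds successes to α and failures to β.
Posterior: Beta(α+k, β+n−k) = Beta(11.9+9, 10.1+5) = Beta(20.9, 15.1).
Var = αβ/((α+β)²(α+β+1)) = 20.9·15.1/(36.0²·37.0) = 0.006581.

0.006581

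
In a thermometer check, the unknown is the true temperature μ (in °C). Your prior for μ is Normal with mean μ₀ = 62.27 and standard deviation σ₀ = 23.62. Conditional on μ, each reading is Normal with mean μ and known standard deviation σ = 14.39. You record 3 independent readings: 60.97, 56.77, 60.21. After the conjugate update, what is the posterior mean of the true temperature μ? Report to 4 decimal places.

59.6418

For Normal data with known variance σ², a Normal(μ₀, σ₀²) prior on μ is conjugate. Posterior precision = 1/σ₀² + n/σ²; posterior mean is the precision-weighted average of μ₀ and x̄.
Σxᵢ = 60.97 + 56.77 + 60.21 = 177.95, so n·x̄ = 177.95.
σ₀² = 23.62² = 557.9044, σ² = 14.39² = 207.0721; σ² + n·σ₀² = 207.0721 + 3·557.9044 = 1880.7853.
Posterior mean = (μ₀/σ₀² + n·x̄/σ²)/(1/σ₀² + n/σ²) = (σ²·μ₀ + σ₀²·n·x̄)/(σ² + n·σ₀²) = (207.0721·62.27 + 557.9044·177.95)/1880.7853 = 112173.467647/1880.7853 = 59.6418.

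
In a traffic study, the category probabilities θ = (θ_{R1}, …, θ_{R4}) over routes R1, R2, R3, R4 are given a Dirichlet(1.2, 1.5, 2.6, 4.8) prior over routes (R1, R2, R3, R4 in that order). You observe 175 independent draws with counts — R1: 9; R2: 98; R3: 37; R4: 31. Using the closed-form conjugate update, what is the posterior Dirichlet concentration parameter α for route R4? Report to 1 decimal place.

35.8

The Dirichlet prior is conjugate to the Multinomial likelihood: each posterior αⱼ = prior αⱼ + observed count nⱼ.
Posterior concentration: (10.2, 99.5, 39.6, 35.8), total = 185.1.
α_{R4} = 4.8 + 31 = 35.8.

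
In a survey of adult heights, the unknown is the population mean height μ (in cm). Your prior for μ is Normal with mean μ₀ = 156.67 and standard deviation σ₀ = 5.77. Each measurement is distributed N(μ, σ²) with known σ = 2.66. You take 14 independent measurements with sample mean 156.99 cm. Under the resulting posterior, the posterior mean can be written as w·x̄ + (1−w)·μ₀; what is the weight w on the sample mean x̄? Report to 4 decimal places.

0.9850

For Normal data with known variance σ², a Normal(μ₀, σ₀²) prior on μ is conjugate. Posterior precision = 1/σ₀² + n/σ²; posterior mean is the precision-weighted average of μ₀ and x̄.
σ₀² = 5.77² = 33.2929, σ² = 2.66² = 7.0756. Prior precision 1/σ₀² = 1/33.2929; data precision n/σ² = 14/7.0756.
w = (n/σ²)/(1/σ₀² + n/σ²) = n·σ₀²/(σ² + n·σ₀²) = 14·33.2929/(7.0756 + 14·33.2929) = 466.1006/473.1762 = 0.9850.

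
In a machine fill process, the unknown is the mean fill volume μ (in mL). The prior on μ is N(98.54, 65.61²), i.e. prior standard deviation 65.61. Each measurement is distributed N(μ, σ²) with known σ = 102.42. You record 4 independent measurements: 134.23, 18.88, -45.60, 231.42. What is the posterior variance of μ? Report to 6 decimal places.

1629.655852

For Normal data with known variance σ², a Normal(μ₀, σ₀²) prior on μ is conjugate. Posterior precision = 1/σ₀² + n/σ²; posterior mean is the precision-weighted average of μ₀ and x̄.
σ₀² = 65.61² = 4304.6721, σ² = 102.42² = 10489.8564; σ² + n·σ₀² = 10489.8564 + 4·4304.6721 = 27708.5448.
Posterior precision = 1/σ₀² + n/σ² = 1/4304.6721 + 4/10489.8564 = (σ² + n·σ₀²)/(σ₀²σ²) = 27708.5448/(4304.6721·10489.8564); posterior variance σₙ² = σ₀²σ²/(σ² + n·σ₀²) = 4304.6721·10489.8564/27708.5448 = 1629.655852.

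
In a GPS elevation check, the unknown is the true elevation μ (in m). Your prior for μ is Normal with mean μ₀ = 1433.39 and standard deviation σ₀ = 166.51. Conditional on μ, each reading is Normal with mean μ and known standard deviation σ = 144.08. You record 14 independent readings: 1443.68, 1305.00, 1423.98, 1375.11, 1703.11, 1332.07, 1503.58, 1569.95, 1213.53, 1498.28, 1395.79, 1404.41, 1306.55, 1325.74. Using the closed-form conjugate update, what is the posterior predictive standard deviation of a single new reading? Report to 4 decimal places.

148.8844

For Normal data with known variance σ², a Normal(μ₀, σ₀²) prior on μ is conjugate. Posterior precision = 1/σ₀² + n/σ²; posterior mean is the precision-weighted average of μ₀ and x̄.
σ₀² = 166.51² = 27725.5801, σ² = 144.08² = 20759.0464; σ² + n·σ₀² = 20759.0464 + 14·27725.5801 = 408917.1678.
Posterior precision = 1/σ₀² + n/σ² = 1/27725.5801 + 14/20759.0464 = (σ² + n·σ₀²)/(σ₀²σ²) = 408917.1678/(27725.5801·20759.0464); posterior variance σₙ² = σ₀²σ²/(σ² + n·σ₀²) = 27725.5801·20759.0464/408917.1678 = 1407.513915.
Predictive variance for one new observation = σₙ² + σ² = 27725.5801·20759.0464/408917.1678 + 20759.0464 = σ²·(σ₀² + 408917.1678)/408917.1678 = 20759.0464·436642.7479/408917.1678 = 22166.560315; SD = √(20759.0464·436642.7479/408917.1678) = 148.8844.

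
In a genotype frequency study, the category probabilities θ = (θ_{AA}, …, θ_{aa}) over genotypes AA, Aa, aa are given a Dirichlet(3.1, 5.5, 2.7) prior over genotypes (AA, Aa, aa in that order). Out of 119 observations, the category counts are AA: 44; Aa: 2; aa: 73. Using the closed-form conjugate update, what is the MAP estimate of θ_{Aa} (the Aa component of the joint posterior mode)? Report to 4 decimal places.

0.0511

The Dirichlet prior is conjugate to the Multinomial likelihood: each posterior αⱼ = prior αⱼ + observed count nⱼ.
Posterior concentration: (47.1, 7.5, 75.7), total = 130.3.
Joint mode component: (α_{Aa}−1)/(Σα−K) = 6.5/127.3 = 0.0511.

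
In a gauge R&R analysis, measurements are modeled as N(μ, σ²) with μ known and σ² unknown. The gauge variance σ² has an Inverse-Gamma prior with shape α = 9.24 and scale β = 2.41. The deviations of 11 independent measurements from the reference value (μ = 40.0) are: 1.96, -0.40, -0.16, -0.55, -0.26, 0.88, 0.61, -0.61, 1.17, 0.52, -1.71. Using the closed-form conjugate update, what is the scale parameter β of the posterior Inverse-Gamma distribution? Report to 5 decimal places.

With known mean μ and an Inverse-Gamma(α, β) prior on σ², the Normal likelihood is conjugate: posterior is Inv-Gamma(α + n/2, β + Σ(xᵢ−μ)²/2).
Σ(xᵢ−μ)² = (1.96)² + (-0.40)² + (-0.16)² + (-0.55)² + (-0.26)² + (0.88)² + (0.61)² + (-0.61)² + (1.17)² + (0.52)² + (-1.71)² = 10.4793.
Posterior: Inv-Gamma(9.24 + 11/2, 2.41 + 10.4793/2) = Inv-Gamma(14.74, 7.64965).
Posterior β = 7.64965.

7.64965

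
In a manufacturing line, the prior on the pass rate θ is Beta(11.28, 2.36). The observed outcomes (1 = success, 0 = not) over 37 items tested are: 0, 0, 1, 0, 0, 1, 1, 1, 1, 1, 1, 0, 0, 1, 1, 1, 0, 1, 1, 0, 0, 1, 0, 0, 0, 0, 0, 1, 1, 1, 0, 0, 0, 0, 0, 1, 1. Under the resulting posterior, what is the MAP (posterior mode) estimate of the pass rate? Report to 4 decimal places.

0.5814

The Beta prior is conjugate to a Binomial/Bernoulli likelihood; the update adds successes to α and failures to β.
Posterior: Beta(α+k, β+n−k) = Beta(11.28+18, 2.36+19) = Beta(29.28, 21.36).
Mode of Beta(a,b) for a,b>1 is (a−1)/(a+b−2) = 28.28/48.64 = 0.5814.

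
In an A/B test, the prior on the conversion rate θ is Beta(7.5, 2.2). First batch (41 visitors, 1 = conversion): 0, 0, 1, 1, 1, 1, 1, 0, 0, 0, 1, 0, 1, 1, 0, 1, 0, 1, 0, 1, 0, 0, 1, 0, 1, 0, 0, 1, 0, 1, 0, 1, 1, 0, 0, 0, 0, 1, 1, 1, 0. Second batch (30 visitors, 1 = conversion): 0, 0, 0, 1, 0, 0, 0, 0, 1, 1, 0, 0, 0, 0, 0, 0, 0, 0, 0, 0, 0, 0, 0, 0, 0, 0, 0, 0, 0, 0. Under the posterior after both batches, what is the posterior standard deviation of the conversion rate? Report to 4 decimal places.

The Beta prior is conjugate to a Binomial/Bernoulli likelihood; the update adds successes to α and failures to β.
After batch 1: Beta(7.5+20, 2.2+21) = Beta(27.5, 23.2).
After batch 2: Beta(27.5+3, 23.2+27) = Beta(30.5, 50.2).
Var = αβ/((α+β)²(α+β+1)) = 30.5·50.2/(80.7²·81.7) = 0.00287763; SD = √0.00287763 = 0.0536.

0.0536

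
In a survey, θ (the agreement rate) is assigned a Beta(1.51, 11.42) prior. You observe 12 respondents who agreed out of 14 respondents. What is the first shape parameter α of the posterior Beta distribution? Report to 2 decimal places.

13.51

The Beta prior is conjugate to a Binomial/Bernoulli likelihood; the update adds successes to α and failures to β.
Posterior: Beta(α+k, β+n−k) = Beta(1.51+12, 11.42+2) = Beta(13.51, 13.42).
Posterior α = 13.51.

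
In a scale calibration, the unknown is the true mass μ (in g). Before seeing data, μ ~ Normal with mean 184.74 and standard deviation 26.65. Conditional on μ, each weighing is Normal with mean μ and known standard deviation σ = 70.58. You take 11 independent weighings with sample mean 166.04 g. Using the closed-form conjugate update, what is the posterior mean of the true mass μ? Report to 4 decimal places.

For Normal data with known variance σ², a Normal(μ₀, σ₀²) prior on μ is conjugate. Posterior precision = 1/σ₀² + n/σ²; posterior mean is the precision-weighted average of μ₀ and x̄.
n·x̄ = 11·166.04 = 1826.44.
σ₀² = 26.65² = 710.2225, σ² = 70.58² = 4981.5364; σ² + n·σ₀² = 4981.5364 + 11·710.2225 = 12793.9839.
Posterior mean = (μ₀/σ₀² + n·x̄/σ²)/(1/σ₀² + n/σ²) = (σ²·μ₀ + σ₀²·n·x̄)/(σ² + n·σ₀²) = (4981.5364·184.74 + 710.2225·1826.44)/12793.9839 = 2217467.817436/12793.9839 = 173.3211.

173.3211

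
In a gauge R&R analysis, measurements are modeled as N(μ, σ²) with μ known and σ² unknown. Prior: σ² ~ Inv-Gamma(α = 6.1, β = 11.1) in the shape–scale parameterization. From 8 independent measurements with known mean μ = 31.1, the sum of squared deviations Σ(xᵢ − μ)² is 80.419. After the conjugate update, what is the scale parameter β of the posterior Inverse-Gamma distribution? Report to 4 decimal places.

51.3095

With known mean μ and an Inverse-Gamma(α, β) prior on σ², the Normal likelihood is conjugate: posterior is Inv-Gamma(α + n/2, β + Σ(xᵢ−μ)²/2).
Posterior: Inv-Gamma(6.1 + 8/2, 11.1 + 80.419/2) = Inv-Gamma(10.10, 51.3095).
Posterior β = 51.3095.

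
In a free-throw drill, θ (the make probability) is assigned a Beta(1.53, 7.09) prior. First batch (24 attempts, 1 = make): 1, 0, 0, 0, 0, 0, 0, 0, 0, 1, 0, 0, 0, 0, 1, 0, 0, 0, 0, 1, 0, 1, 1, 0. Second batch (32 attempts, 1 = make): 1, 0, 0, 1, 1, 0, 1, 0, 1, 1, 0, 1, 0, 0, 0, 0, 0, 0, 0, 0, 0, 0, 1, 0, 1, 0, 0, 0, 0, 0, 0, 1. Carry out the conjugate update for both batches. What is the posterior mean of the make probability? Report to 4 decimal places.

0.2713

The Beta prior is conjugate to a Binomial/Bernoulli likelihood; the update adds successes to α and failures to β.
After batch 1: Beta(1.53+6, 7.09+18) = Beta(7.53, 25.09).
After batch 2: Beta(7.53+10, 25.09+22) = Beta(17.53, 47.09).
Posterior mean = α/(α+β) = 17.53/64.62 = 0.2713.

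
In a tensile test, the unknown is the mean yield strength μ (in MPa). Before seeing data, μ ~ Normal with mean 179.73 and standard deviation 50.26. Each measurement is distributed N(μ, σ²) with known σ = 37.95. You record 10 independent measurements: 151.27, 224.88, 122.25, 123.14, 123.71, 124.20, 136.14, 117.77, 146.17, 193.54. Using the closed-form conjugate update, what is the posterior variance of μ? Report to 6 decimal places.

For Normal data with known variance σ², a Normal(μ₀, σ₀²) prior on μ is conjugate. Posterior precision = 1/σ₀² + n/σ²; posterior mean is the precision-weighted average of μ₀ and x̄.
σ₀² = 50.26² = 2526.0676, σ² = 37.95² = 1440.2025; σ² + n·σ₀² = 1440.2025 + 10·2526.0676 = 26700.8785.
Posterior precision = 1/σ₀² + n/σ² = 1/2526.0676 + 10/1440.2025 = (σ² + n·σ₀²)/(σ₀²σ²) = 26700.8785/(2526.0676·1440.2025); posterior variance σₙ² = σ₀²σ²/(σ² + n·σ₀²) = 2526.0676·1440.2025/26700.8785 = 136.252029.

136.252029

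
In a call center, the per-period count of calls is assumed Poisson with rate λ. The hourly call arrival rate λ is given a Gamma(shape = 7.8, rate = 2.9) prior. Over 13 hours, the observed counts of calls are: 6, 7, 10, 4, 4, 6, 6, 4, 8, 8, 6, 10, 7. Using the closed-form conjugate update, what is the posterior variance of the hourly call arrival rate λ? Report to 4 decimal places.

0.3710

With a Gamma(shape α, rate β) prior, the Poisson likelihood is conjugate: the posterior is Gamma(α + ΣXᵢ, β + n).
Sum of counts S = 86 over n = 13 hours.
Posterior: Gamma(α+S, β+n) = Gamma(7.8+86, 2.9+13) = Gamma(93.8, 15.9).
Var = α/β² = 93.8/15.9² = 0.3710.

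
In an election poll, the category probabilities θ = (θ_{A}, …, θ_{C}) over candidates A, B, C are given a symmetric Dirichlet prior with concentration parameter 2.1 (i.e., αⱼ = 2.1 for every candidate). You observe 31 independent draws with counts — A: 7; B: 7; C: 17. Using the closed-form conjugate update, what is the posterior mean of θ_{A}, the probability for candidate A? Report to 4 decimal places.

0.2440

The Dirichlet prior is conjugate to the Multinomial likelihood: each posterior αⱼ = prior αⱼ + observed count nⱼ.
Posterior concentration: (9.1, 9.1, 19.1), total = 37.3.
E[θ_{A}|data] = α_{A}/Σα = 9.1/37.3 = 0.2440.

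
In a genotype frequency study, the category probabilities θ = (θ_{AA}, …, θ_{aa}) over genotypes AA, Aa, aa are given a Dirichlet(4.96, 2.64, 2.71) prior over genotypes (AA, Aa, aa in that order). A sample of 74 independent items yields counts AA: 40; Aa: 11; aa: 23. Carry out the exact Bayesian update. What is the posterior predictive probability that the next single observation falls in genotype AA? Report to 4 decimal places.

The Dirichlet prior is conjugate to the Multinomial likelihood: each posterior αⱼ = prior αⱼ + observed count nⱼ.
Posterior concentration: (44.96, 13.64, 25.71), total = 84.31.
P(next = AA | data) = α_{AA}/Σα = 0.5333.

0.5333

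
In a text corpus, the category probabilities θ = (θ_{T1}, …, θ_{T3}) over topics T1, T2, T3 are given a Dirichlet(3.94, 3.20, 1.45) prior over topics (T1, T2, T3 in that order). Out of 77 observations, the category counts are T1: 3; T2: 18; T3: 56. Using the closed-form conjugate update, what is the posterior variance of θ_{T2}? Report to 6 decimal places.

The Dirichlet prior is conjugate to the Multinomial likelihood: each posterior αⱼ = prior αⱼ + observed count nⱼ.
Posterior concentration: (6.94, 21.20, 57.45), total = 85.59.
Var[θ_j] = α_j(Σα−α_j)/((Σα)²(Σα+1)) = 21.20·64.39/(85.59²·86.59) = 0.002152.

0.002152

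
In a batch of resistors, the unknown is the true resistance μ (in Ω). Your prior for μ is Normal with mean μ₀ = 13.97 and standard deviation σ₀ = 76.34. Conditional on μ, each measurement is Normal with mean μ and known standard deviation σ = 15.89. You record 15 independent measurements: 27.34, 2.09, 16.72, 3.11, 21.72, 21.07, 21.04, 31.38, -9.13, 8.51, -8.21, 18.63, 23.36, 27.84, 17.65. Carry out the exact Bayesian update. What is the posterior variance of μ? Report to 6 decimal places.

16.784327

For Normal data with known variance σ², a Normal(μ₀, σ₀²) prior on μ is conjugate. Posterior precision = 1/σ₀² + n/σ²; posterior mean is the precision-weighted average of μ₀ and x̄.
σ₀² = 76.34² = 5827.7956, σ² = 15.89² = 252.4921; σ² + n·σ₀² = 252.4921 + 15·5827.7956 = 87669.4261.
Posterior precision = 1/σ₀² + n/σ² = 1/5827.7956 + 15/252.4921 = (σ² + n·σ₀²)/(σ₀²σ²) = 87669.4261/(5827.7956·252.4921); posterior variance σₙ² = σ₀²σ²/(σ² + n·σ₀²) = 5827.7956·252.4921/87669.4261 = 16.784327.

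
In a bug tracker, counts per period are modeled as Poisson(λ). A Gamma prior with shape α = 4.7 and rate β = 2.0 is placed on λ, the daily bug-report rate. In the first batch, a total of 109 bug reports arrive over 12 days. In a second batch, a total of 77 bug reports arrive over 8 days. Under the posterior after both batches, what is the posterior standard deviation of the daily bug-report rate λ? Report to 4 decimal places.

0.6277

With a Gamma(shape α, rate β) prior, the Poisson likelihood is conjugate: the posterior is Gamma(α + ΣXᵢ, β + n).
After batch 1: Gamma(α+S, β+n) = Gamma(4.7+109, 2.0+12) = Gamma(113.7, 14.0).
After batch 2: Gamma(α+S, β+n) = Gamma(113.7+77, 14.0+8) = Gamma(190.7, 22.0).
SD = √α/β = √190.7/22.0 = 0.6277.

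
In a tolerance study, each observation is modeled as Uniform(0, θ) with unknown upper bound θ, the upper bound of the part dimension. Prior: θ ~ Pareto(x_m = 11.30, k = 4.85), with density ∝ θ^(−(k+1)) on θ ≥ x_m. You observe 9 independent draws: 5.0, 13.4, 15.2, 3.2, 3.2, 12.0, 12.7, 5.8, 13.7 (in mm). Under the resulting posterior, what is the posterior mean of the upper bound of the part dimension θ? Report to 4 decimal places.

A Pareto(scale x_m, shape k) prior on the upper bound θ of Uniform(0, θ) is conjugate: posterior is Pareto(max(x_m, max xᵢ), k + n).
Sample maximum = 15.2; prior scale x_m = 11.30 → posterior scale = max = 15.20.
Posterior shape = 4.85 + 9 = 13.85.
E[θ|data] = k·x_m/(k−1) = 13.85·15.20/12.85 = 16.3829.

16.3829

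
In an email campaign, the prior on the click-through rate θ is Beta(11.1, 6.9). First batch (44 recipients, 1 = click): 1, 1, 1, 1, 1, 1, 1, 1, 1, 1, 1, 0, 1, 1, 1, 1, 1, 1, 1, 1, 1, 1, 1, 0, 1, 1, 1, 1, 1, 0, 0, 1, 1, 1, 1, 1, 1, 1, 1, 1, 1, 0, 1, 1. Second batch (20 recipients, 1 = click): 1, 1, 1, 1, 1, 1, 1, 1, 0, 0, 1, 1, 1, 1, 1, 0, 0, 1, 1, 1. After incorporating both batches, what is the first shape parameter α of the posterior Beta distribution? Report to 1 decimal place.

66.1

The Beta prior is conjugate to a Binomial/Bernoulli likelihood; the update adds successes to α and failures to β.
After batch 1: Beta(11.1+39, 6.9+5) = Beta(50.1, 11.9).
After batch 2: Beta(50.1+16, 11.9+4) = Beta(66.1, 15.9).
Posterior α = 66.1.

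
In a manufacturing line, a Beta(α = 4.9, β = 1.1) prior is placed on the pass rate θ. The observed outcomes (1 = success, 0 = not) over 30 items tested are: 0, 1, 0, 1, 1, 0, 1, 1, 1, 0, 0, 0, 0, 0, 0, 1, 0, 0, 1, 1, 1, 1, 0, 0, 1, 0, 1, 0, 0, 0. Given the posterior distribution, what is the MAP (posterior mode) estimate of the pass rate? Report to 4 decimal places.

The Beta prior is conjugate to a Binomial/Bernoulli likelihood; the update adds successes to α and failures to β.
Posterior: Beta(α+k, β+n−k) = Beta(4.9+13, 1.1+17) = Beta(17.9, 18.1).
Mode of Beta(a,b) for a,b>1 is (a−1)/(a+b−2) = 16.9/34.0 = 0.4971.

0.4971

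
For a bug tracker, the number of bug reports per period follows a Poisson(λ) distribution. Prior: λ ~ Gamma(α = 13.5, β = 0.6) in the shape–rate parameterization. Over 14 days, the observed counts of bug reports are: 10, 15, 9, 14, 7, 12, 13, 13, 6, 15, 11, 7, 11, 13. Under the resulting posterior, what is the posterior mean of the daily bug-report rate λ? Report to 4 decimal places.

With a Gamma(shape α, rate β) prior, the Poisson likelihood is conjugate: the posterior is Gamma(α + ΣXᵢ, β + n).
Sum of counts S = 156 over n = 14 days.
Posterior: Gamma(α+S, β+n) = Gamma(13.5+156, 0.6+14) = Gamma(169.5, 14.6).
Posterior mean = α/β = 169.5/14.6 = 11.6096.

11.6096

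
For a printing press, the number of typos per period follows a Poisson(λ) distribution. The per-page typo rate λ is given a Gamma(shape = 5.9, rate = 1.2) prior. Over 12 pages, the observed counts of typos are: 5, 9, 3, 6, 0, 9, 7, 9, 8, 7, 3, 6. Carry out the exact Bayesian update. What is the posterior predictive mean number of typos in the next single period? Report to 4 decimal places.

5.9015

With a Gamma(shape α, rate β) prior, the Poisson likelihood is conjugate: the posterior is Gamma(α + ΣXᵢ, β + n).
Sum of counts S = 72 over n = 12 pages.
Posterior: Gamma(α+S, β+n) = Gamma(5.9+72, 1.2+12) = Gamma(77.9, 13.2).
The predictive distribution for one future period is NegBinom with mean α/β = 5.9015.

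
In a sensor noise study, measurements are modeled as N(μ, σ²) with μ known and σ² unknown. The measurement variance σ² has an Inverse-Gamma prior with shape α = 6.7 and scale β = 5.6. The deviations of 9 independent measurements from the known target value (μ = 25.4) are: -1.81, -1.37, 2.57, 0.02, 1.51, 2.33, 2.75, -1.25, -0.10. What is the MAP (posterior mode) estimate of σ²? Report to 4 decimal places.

With known mean μ and an Inverse-Gamma(α, β) prior on σ², the Normal likelihood is conjugate: posterior is Inv-Gamma(α + n/2, β + Σ(xᵢ−μ)²/2).
Σ(xᵢ−μ)² = (-1.81)² + (-1.37)² + (2.57)² + (0.02)² + (1.51)² + (2.33)² + (2.75)² + (-1.25)² + (-0.10)² = 28.6023.
Posterior: Inv-Gamma(6.7 + 9/2, 5.6 + 28.6023/2) = Inv-Gamma(11.20, 19.90115).
Mode = β/(α+1) = 19.90115/12.20 = 1.6312.

1.6312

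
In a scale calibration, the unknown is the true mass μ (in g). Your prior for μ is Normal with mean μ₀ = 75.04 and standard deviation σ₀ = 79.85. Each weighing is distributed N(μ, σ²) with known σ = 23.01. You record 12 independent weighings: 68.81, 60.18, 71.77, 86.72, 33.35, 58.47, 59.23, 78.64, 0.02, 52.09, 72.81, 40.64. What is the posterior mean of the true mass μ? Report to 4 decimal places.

For Normal data with known variance σ², a Normal(μ₀, σ₀²) prior on μ is conjugate. Posterior precision = 1/σ₀² + n/σ²; posterior mean is the precision-weighted average of μ₀ and x̄.
Σxᵢ = 68.81 + 60.18 + 71.77 + 86.72 + 33.35 + 58.47 + 59.23 + 78.64 + 0.02 + 52.09 + 72.81 + 40.64 = 682.73, so n·x̄ = 682.73.
σ₀² = 79.85² = 6376.0225, σ² = 23.01² = 529.4601; σ² + n·σ₀² = 529.4601 + 12·6376.0225 = 77041.7301.
Posterior mean = (μ₀/σ₀² + n·x̄/σ²)/(1/σ₀² + n/σ²) = (σ²·μ₀ + σ₀²·n·x̄)/(σ² + n·σ₀²) = (529.4601·75.04 + 6376.0225·682.73)/77041.7301 = 4392832.527329/77041.7301 = 57.0189.

57.0189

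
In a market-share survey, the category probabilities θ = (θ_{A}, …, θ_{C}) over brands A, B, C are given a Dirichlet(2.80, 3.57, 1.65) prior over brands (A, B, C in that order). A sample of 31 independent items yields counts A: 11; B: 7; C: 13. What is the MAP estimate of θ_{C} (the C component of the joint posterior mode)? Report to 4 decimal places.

The Dirichlet prior is conjugate to the Multinomial likelihood: each posterior αⱼ = prior αⱼ + observed count nⱼ.
Posterior concentration: (13.80, 10.57, 14.65), total = 39.02.
Joint mode component: (α_{C}−1)/(Σα−K) = 13.65/36.02 = 0.3790.

0.3790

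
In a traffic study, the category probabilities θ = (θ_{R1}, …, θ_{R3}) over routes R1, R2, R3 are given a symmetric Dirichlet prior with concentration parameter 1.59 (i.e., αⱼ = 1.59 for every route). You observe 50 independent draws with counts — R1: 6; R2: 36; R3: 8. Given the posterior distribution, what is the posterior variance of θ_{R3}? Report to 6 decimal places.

The Dirichlet prior is conjugate to the Multinomial likelihood: each posterior αⱼ = prior αⱼ + observed count nⱼ.
Posterior concentration: (7.59, 37.59, 9.59), total = 54.77.
Var[θ_j] = α_j(Σα−α_j)/((Σα)²(Σα+1)) = 9.59·45.18/(54.77²·55.77) = 0.002590.

0.002590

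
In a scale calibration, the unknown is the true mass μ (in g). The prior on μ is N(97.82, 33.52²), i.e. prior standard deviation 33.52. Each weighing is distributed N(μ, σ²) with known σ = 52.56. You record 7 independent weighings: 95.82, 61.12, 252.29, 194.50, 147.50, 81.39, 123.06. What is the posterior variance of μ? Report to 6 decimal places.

292.065327

For Normal data with known variance σ², a Normal(μ₀, σ₀²) prior on μ is conjugate. Posterior precision = 1/σ₀² + n/σ²; posterior mean is the precision-weighted average of μ₀ and x̄.
σ₀² = 33.52² = 1123.5904, σ² = 52.56² = 2762.5536; σ² + n·σ₀² = 2762.5536 + 7·1123.5904 = 10627.6864.
Posterior precision = 1/σ₀² + n/σ² = 1/1123.5904 + 7/2762.5536 = (σ² + n·σ₀²)/(σ₀²σ²) = 10627.6864/(1123.5904·2762.5536); posterior variance σₙ² = σ₀²σ²/(σ² + n·σ₀²) = 1123.5904·2762.5536/10627.6864 = 292.065327.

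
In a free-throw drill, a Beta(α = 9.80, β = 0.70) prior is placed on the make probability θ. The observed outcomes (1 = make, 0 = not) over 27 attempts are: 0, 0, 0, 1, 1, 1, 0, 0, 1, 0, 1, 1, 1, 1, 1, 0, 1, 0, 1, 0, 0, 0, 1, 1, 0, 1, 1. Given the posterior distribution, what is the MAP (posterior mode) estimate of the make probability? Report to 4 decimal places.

The Beta prior is conjugate to a Binomial/Bernoulli likelihood; the update adds successes to α and failures to β.
Posterior: Beta(α+k, β+n−k) = Beta(9.80+15, 0.70+12) = Beta(24.80, 12.70).
Mode of Beta(a,b) for a,b>1 is (a−1)/(a+b−2) = 23.80/35.50 = 0.6704.

0.6704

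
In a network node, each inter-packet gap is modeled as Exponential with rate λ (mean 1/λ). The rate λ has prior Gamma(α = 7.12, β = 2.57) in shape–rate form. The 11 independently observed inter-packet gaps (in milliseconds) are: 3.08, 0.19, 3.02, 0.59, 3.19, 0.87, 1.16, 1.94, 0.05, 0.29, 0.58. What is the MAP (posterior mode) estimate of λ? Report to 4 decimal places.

0.9766

With a Gamma(shape α, rate β) prior on the exponential rate λ, the posterior after n observations with total T = Σxᵢ is Gamma(α+n, β+T).
Sum of observations T = 14.96 milliseconds; n = 11.
Posterior: Gamma(7.12+11, 2.57+14.96) = Gamma(18.12, 17.53).
Mode = (α−1)/β = 0.9766.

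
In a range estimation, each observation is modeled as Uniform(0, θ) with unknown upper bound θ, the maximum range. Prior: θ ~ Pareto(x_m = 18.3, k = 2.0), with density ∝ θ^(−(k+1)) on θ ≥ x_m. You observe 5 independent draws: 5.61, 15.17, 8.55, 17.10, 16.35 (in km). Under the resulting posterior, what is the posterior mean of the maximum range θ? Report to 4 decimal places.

A Pareto(scale x_m, shape k) prior on the upper bound θ of Uniform(0, θ) is conjugate: posterior is Pareto(max(x_m, max xᵢ), k + n).
Sample maximum = 17.10; prior scale x_m = 18.3 → posterior scale = max = 18.30.
Posterior shape = 2.0 + 5 = 7.0.
E[θ|data] = k·x_m/(k−1) = 7.0·18.30/6.0 = 21.3500.

21.3500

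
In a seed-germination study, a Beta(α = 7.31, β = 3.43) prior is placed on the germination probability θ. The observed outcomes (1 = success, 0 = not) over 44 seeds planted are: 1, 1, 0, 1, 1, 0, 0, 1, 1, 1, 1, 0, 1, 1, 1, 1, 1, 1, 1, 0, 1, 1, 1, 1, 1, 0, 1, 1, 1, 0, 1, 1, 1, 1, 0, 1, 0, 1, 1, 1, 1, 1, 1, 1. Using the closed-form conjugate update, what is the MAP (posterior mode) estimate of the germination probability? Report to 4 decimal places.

The Beta prior is conjugate to a Binomial/Bernoulli likelihood; the update adds successes to α and failures to β.
Posterior: Beta(α+k, β+n−k) = Beta(7.31+35, 3.43+9) = Beta(42.31, 12.43).
Mode of Beta(a,b) for a,b>1 is (a−1)/(a+b−2) = 41.31/52.74 = 0.7833.

0.7833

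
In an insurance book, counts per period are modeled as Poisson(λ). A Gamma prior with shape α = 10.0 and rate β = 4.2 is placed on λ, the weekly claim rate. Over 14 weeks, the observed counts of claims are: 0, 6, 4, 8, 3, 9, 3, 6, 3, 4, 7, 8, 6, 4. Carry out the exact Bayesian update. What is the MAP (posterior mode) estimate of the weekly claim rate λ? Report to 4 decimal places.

4.3956

With a Gamma(shape α, rate β) prior, the Poisson likelihood is conjugate: the posterior is Gamma(α + ΣXᵢ, β + n).
Sum of counts S = 71 over n = 14 weeks.
Posterior: Gamma(α+S, β+n) = Gamma(10.0+71, 4.2+14) = Gamma(81.0, 18.2).
Mode of Gamma(α,β) for α≥1 is (α−1)/β = 80.0/18.2 = 4.3956.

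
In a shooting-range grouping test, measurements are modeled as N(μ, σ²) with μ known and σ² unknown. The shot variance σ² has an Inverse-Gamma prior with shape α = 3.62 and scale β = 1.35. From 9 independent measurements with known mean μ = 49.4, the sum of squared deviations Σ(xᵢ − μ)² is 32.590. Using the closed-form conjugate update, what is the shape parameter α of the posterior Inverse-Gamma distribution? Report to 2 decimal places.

8.12

With known mean μ and an Inverse-Gamma(α, β) prior on σ², the Normal likelihood is conjugate: posterior is Inv-Gamma(α + n/2, β + Σ(xᵢ−μ)²/2).
Posterior: Inv-Gamma(3.62 + 9/2, 1.35 + 32.590/2) = Inv-Gamma(8.12, 17.6450).
Posterior α = 8.12.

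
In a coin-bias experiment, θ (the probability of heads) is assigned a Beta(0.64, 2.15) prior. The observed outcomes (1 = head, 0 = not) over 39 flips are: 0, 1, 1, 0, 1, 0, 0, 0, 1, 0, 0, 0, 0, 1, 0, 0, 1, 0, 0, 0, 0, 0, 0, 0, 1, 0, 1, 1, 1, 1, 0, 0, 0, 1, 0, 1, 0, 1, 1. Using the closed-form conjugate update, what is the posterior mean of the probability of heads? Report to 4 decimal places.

0.3743

The Beta prior is conjugate to a Binomial/Bernoulli likelihood; the update adds successes to α and failures to β.
Posterior: Beta(α+k, β+n−k) = Beta(0.64+15, 2.15+24) = Beta(15.64, 26.15).
Posterior mean = α/(α+β) = 15.64/41.79 = 0.3743.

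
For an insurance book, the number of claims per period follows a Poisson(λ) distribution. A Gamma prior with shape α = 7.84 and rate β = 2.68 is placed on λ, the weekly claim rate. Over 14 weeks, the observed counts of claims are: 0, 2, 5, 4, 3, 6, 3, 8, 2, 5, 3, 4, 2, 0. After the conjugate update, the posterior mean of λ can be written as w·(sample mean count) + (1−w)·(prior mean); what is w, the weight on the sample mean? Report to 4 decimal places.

0.8393

With a Gamma(shape α, rate β) prior, the Poisson likelihood is conjugate: the posterior is Gamma(α + ΣXᵢ, β + n).
Posterior mean = (α₀+S)/(β₀+n) = [n/(β₀+n)]·(S/n) + [β₀/(β₀+n)]·(α₀/β₀), so only n and β₀ enter the weight.
Weight on data w = n/(β₀+n) = 14/(2.68+14) = 14/16.68 = 0.8393.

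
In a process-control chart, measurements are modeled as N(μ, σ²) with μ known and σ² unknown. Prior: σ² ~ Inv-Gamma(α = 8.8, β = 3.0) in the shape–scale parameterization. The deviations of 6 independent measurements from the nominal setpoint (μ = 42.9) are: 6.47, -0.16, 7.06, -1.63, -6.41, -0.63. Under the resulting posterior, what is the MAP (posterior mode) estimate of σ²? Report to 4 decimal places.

With known mean μ and an Inverse-Gamma(α, β) prior on σ², the Normal likelihood is conjugate: posterior is Inv-Gamma(α + n/2, β + Σ(xᵢ−μ)²/2).
Σ(xᵢ−μ)² = (6.47)² + (-0.16)² + (7.06)² + (-1.63)² + (-6.41)² + (-0.63)² = 135.8720.
Posterior: Inv-Gamma(8.8 + 6/2, 3.0 + 135.8720/2) = Inv-Gamma(11.80, 70.93600).
Mode = β/(α+1) = 70.93600/12.80 = 5.5419.

5.5419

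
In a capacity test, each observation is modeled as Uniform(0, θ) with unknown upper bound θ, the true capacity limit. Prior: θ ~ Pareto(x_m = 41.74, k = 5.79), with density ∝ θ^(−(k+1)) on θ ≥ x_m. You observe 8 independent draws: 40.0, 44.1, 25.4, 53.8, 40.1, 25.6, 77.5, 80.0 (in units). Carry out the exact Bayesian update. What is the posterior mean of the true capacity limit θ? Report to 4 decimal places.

86.2549

A Pareto(scale x_m, shape k) prior on the upper bound θ of Uniform(0, θ) is conjugate: posterior is Pareto(max(x_m, max xᵢ), k + n).
Sample maximum = 80.0; prior scale x_m = 41.74 → posterior scale = max = 80.00.
Posterior shape = 5.79 + 8 = 13.79.
E[θ|data] = k·x_m/(k−1) = 13.79·80.00/12.79 = 86.2549.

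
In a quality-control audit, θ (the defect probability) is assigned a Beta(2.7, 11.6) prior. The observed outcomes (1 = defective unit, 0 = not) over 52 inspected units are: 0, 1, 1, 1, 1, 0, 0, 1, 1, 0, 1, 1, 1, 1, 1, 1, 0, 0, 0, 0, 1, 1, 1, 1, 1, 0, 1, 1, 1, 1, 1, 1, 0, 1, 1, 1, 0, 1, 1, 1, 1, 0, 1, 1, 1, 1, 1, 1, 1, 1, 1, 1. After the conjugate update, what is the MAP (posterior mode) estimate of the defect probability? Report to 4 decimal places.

The Beta prior is conjugate to a Binomial/Bernoulli likelihood; the update adds successes to α and failures to β.
Posterior: Beta(α+k, β+n−k) = Beta(2.7+40, 11.6+12) = Beta(42.7, 23.6).
Mode of Beta(a,b) for a,b>1 is (a−1)/(a+b−2) = 41.7/64.3 = 0.6485.

0.6485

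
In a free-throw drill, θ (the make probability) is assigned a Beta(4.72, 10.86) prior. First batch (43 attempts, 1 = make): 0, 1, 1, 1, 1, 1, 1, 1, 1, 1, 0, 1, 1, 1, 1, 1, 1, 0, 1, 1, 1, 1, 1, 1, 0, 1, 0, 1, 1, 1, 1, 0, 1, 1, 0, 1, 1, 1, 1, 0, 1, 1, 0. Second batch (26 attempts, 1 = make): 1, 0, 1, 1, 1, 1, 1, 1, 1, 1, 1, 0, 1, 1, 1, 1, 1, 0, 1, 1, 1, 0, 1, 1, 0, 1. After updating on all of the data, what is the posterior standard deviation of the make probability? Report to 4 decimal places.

The Beta prior is conjugate to a Binomial/Bernoulli likelihood; the update adds successes to α and failures to β.
After batch 1: Beta(4.72+34, 10.86+9) = Beta(38.72, 19.86).
After batch 2: Beta(38.72+21, 19.86+5) = Beta(59.72, 24.86).
Var = αβ/((α+β)²(α+β+1)) = 59.72·24.86/(84.58²·85.58) = 0.00242501; SD = √0.00242501 = 0.0492.

0.0492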